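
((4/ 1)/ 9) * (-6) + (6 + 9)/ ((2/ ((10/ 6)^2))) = 109/ 6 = 18.17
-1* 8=-8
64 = 64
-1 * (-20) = 20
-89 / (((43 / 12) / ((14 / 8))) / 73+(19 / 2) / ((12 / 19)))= -5.91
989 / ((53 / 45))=44505 / 53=839.72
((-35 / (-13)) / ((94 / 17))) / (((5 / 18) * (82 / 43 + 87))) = 46053 / 2335853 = 0.02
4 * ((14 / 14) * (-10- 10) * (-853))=68240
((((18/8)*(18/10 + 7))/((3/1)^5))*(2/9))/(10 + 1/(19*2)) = 836/462915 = 0.00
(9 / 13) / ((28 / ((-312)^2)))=16848 / 7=2406.86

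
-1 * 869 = -869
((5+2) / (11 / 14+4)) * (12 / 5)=1176 / 335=3.51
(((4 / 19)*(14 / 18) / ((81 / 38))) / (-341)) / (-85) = 56 / 21130065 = 0.00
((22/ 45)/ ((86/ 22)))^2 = 58564/ 3744225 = 0.02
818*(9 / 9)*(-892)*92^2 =-6175808384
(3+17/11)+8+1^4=149/11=13.55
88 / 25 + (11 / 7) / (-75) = 1837 / 525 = 3.50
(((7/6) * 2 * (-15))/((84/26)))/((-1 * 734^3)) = 65/2372681424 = 0.00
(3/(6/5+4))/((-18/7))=-35/156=-0.22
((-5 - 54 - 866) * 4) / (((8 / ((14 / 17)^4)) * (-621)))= 17767400 / 51866541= 0.34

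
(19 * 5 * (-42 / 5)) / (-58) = 13.76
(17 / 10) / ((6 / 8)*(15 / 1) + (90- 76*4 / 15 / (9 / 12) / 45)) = 13770 / 815261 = 0.02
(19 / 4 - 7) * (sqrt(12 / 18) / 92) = -3 * sqrt(6) / 368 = -0.02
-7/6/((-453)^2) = -7/1231254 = -0.00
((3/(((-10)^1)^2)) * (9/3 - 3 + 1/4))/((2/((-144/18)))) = -3/100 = -0.03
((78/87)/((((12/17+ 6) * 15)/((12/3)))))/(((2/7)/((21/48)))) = 0.05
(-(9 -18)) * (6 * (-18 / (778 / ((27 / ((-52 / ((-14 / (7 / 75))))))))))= -492075 / 5057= -97.31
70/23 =3.04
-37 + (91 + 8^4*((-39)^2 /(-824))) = -7506.70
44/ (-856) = -0.05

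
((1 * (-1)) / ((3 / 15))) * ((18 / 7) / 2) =-45 / 7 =-6.43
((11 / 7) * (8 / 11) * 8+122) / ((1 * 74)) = 459 / 259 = 1.77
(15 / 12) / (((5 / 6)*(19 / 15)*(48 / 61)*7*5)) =183 / 4256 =0.04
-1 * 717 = -717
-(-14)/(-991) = -14/991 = -0.01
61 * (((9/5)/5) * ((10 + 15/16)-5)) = 10431/80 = 130.39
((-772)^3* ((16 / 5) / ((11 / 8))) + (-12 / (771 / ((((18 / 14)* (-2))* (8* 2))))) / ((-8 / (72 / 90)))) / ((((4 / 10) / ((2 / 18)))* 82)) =-26487016537648 / 7302141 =-3627294.59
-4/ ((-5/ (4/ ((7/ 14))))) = 32/ 5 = 6.40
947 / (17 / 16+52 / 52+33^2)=0.87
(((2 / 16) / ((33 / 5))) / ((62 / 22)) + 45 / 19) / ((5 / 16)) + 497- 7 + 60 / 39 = 11465720 / 22971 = 499.14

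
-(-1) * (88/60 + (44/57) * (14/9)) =6842/2565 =2.67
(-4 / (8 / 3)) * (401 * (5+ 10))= -18045 / 2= -9022.50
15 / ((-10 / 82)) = -123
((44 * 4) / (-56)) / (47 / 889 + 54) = -2794 / 48053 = -0.06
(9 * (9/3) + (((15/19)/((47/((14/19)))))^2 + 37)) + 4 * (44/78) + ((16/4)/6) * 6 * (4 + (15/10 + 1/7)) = 6981079947550/78590991297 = 88.83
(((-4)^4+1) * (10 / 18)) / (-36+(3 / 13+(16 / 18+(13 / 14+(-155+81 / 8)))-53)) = -935480 / 1518929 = -0.62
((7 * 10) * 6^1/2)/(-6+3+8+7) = 35/2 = 17.50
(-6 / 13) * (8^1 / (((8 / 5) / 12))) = -360 / 13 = -27.69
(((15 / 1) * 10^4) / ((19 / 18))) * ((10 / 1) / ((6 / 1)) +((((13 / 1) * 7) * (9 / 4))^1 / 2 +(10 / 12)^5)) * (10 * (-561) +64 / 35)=-99633914848750 / 1197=-83236353257.10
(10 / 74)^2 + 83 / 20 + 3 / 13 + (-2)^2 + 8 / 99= 298813069 / 35238060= 8.48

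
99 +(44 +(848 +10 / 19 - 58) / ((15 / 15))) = 17737 / 19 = 933.53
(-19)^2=361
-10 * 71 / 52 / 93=-355 / 2418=-0.15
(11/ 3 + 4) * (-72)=-552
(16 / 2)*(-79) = -632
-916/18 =-458/9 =-50.89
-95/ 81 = -1.17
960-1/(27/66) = 8618/9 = 957.56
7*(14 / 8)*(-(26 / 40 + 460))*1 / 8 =-451437 / 640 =-705.37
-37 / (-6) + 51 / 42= 155 / 21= 7.38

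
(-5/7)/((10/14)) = -1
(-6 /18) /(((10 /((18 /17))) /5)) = -3 /17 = -0.18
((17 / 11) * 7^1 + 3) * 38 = 5776 / 11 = 525.09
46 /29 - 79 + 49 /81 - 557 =-1488817 /2349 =-633.81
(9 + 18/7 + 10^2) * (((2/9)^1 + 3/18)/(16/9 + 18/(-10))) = -3905/2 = -1952.50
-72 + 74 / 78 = -2771 / 39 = -71.05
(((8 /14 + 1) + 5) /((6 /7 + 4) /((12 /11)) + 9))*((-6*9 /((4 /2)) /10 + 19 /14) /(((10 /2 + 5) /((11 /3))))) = -23782 /98875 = -0.24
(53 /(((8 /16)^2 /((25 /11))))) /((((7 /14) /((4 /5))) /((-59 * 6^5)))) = -3890488320 /11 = -353680756.36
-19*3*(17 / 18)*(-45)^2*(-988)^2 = -106411897800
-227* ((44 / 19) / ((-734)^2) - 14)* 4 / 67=32531154804 / 171459097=189.73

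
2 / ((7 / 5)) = 10 / 7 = 1.43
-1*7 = -7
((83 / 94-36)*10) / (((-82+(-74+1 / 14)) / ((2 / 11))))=462140 / 1128611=0.41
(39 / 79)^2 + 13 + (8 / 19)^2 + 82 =214983600 / 2253001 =95.42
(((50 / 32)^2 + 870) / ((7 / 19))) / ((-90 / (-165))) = 46679105 / 10752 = 4341.43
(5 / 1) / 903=5 / 903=0.01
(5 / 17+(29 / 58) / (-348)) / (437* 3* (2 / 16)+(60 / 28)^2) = 169687 / 97671681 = 0.00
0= 0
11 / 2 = 5.50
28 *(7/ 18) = 98/ 9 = 10.89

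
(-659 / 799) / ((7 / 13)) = -8567 / 5593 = -1.53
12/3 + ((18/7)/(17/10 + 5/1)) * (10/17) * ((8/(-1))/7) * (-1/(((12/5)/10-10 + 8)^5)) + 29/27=19643284683437/3882996299952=5.06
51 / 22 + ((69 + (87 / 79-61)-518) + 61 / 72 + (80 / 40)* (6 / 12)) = -504.73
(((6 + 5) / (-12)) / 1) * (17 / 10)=-187 / 120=-1.56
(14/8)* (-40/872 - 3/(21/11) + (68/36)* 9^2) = 115505/436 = 264.92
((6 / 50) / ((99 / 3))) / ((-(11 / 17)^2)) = -0.01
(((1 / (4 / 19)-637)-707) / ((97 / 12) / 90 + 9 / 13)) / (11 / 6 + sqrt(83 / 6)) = 95461740 / 318449-8678340 * sqrt(498) / 318449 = -308.38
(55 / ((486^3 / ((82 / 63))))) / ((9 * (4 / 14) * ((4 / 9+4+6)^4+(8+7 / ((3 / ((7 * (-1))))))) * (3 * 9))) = 2255 / 2985346387329192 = 0.00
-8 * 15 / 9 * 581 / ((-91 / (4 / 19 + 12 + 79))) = 5753560 / 741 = 7764.59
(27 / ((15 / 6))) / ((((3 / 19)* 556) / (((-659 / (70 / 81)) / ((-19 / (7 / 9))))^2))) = 316590849 / 2641000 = 119.88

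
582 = 582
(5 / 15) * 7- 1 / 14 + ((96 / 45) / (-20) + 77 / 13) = 110269 / 13650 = 8.08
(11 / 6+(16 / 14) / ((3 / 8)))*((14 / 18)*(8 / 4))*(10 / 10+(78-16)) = 1435 / 3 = 478.33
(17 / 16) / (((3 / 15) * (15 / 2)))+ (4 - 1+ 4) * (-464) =-77935 / 24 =-3247.29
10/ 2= 5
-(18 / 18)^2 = -1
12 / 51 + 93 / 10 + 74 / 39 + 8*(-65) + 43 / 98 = -82537852 / 162435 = -508.13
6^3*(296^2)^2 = 1658137706496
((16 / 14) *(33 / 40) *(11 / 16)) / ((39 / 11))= 1331 / 7280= 0.18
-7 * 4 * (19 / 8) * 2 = -133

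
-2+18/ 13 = -8/ 13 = -0.62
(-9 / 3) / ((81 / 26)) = -26 / 27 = -0.96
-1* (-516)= 516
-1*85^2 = -7225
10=10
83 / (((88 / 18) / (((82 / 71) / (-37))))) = -0.53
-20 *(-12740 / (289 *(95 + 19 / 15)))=9.16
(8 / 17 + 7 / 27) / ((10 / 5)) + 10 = 9515 / 918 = 10.36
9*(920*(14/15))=7728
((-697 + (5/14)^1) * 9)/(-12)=29259/56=522.48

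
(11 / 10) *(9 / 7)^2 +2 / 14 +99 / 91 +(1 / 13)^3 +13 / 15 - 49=-145602001 / 3229590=-45.08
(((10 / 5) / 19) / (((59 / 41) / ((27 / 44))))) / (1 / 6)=3321 / 12331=0.27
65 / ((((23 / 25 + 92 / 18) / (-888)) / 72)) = -935064000 / 1357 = -689067.06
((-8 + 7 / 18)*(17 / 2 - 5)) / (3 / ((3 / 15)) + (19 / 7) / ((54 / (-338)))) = 20139 / 1504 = 13.39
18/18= 1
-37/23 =-1.61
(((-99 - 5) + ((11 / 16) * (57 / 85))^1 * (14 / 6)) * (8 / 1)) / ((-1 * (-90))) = -15553 / 1700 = -9.15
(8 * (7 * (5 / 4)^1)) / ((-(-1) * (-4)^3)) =-35 / 32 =-1.09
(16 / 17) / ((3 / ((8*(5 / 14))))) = 320 / 357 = 0.90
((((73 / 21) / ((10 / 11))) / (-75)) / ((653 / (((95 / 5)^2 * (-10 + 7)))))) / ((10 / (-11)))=-3188713 / 34282500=-0.09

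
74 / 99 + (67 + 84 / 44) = 69.66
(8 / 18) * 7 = 28 / 9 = 3.11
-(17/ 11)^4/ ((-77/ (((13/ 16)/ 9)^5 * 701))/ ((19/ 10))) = 413032347775307/ 698029739794759680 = 0.00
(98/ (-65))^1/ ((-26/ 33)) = 1617/ 845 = 1.91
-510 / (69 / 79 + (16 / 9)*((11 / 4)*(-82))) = 1.27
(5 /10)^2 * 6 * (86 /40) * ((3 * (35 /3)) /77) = 129 /88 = 1.47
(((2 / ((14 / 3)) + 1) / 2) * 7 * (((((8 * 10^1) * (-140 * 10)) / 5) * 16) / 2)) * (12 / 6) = -1792000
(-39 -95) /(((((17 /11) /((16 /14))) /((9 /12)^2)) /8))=-53064 /119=-445.92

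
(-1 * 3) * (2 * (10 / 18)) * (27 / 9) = -10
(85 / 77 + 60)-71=-762 / 77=-9.90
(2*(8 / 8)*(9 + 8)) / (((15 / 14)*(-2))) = -238 / 15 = -15.87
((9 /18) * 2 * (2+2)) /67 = 4 /67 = 0.06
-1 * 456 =-456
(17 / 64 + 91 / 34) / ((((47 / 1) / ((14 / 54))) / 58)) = 216601 / 230112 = 0.94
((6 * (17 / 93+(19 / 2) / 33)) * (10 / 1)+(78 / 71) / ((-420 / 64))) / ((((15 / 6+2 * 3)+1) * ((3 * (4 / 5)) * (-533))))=-11894347 / 5148880737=-0.00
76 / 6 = 38 / 3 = 12.67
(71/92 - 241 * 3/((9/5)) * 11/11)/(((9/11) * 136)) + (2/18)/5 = -6048049/1689120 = -3.58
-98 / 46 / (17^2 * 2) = -49 / 13294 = -0.00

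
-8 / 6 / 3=-4 / 9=-0.44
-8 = -8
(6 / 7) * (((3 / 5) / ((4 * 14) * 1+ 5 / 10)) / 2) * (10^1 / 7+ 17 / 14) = 333 / 27685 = 0.01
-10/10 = -1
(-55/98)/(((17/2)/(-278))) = 15290/833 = 18.36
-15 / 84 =-5 / 28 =-0.18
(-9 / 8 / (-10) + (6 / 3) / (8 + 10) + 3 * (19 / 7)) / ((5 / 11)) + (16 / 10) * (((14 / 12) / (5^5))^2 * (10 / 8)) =20131814541 / 1093750000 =18.41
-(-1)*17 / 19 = 17 / 19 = 0.89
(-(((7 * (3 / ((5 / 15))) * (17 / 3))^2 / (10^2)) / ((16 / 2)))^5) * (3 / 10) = -100879614936805546599336747 / 3276800000000000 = -30786015300.54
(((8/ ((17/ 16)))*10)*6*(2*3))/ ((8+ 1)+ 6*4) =15360/ 187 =82.14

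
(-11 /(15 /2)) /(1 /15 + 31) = -11 /233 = -0.05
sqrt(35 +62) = sqrt(97) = 9.85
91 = 91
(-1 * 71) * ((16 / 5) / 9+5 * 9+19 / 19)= -148106 / 45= -3291.24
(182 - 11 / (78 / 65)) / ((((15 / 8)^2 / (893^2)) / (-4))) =-105850190464 / 675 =-156815096.98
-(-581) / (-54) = -581 / 54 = -10.76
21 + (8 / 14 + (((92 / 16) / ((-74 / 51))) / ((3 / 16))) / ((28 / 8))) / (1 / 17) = -18633 / 259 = -71.94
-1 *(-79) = 79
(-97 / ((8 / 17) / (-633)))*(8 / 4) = 1043817 / 4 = 260954.25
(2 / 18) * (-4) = -4 / 9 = -0.44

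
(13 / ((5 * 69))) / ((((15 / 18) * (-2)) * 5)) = -13 / 2875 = -0.00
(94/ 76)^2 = 2209/ 1444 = 1.53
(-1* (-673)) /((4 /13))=8749 /4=2187.25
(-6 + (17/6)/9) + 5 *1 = -37/54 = -0.69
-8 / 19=-0.42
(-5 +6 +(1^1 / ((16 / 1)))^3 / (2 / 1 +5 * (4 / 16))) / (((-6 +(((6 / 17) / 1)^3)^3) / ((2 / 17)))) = -0.02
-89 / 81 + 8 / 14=-299 / 567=-0.53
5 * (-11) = -55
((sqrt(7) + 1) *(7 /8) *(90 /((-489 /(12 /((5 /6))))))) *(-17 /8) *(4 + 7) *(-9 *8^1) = -14229.03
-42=-42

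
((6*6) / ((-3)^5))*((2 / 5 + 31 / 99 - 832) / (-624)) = -411487 / 2084940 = -0.20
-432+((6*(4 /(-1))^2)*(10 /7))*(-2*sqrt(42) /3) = -640*sqrt(42) /7 - 432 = -1024.52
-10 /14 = -0.71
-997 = -997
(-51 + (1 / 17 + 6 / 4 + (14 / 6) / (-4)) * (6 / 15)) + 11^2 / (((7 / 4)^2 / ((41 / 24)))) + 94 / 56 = 18.57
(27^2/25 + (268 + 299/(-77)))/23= 24546/1925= 12.75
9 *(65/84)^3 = 274625/65856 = 4.17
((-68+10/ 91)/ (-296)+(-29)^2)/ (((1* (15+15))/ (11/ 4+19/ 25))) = 101967093/ 1036000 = 98.42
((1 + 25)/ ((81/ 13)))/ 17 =338/ 1377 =0.25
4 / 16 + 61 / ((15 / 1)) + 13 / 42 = 1943 / 420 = 4.63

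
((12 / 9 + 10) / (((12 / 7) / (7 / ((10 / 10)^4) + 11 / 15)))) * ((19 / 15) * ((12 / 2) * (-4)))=-1049104 / 675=-1554.23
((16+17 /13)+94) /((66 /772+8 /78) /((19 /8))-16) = -837813 /119836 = -6.99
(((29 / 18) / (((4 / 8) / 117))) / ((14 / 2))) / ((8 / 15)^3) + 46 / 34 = 21712807 / 60928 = 356.37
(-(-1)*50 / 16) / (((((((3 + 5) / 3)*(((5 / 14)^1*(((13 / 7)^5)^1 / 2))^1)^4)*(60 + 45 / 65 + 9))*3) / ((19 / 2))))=3640043396230761873619 / 16556247288501927203417025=0.00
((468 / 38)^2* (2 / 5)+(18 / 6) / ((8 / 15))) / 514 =957321 / 7422160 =0.13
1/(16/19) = 19/16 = 1.19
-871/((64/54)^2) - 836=-1491023/1024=-1456.08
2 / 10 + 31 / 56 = 211 / 280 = 0.75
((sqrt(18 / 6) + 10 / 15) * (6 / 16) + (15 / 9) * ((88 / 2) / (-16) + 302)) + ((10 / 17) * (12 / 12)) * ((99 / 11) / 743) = 3 * sqrt(3) / 8 + 6302959 / 12631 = 499.66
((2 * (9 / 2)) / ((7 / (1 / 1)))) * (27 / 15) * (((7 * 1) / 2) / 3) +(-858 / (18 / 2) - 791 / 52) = -84119 / 780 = -107.84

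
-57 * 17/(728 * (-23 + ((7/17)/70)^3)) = 198362375/3427636303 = 0.06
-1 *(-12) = 12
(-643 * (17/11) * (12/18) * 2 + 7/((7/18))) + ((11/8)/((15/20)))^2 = -516229/396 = -1303.61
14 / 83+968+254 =101440 / 83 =1222.17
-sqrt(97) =-9.85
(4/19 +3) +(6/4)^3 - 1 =849/152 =5.59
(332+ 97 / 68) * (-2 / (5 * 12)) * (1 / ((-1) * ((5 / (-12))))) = -22673 / 850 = -26.67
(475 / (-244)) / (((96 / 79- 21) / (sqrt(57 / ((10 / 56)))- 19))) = -712975 / 381372 + 7505 * sqrt(1995) / 190686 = -0.11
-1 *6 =-6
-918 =-918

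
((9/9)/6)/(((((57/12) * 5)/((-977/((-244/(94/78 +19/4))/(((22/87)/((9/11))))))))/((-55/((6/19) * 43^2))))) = -0.00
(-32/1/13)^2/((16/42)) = 2688/169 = 15.91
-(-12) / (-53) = -0.23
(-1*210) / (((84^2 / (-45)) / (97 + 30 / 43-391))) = -236475 / 602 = -392.82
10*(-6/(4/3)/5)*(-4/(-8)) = -9/2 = -4.50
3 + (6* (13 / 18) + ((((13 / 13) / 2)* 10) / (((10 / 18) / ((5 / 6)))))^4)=152227 / 48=3171.40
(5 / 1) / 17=5 / 17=0.29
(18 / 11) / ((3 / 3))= 18 / 11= 1.64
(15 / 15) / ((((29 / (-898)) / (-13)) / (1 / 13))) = 898 / 29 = 30.97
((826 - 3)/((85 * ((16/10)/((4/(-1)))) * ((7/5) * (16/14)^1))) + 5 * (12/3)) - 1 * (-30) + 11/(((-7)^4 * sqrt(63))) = 11 * sqrt(7)/50421 + 9485/272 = 34.87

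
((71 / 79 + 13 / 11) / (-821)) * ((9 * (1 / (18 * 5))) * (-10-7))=15368 / 3567245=0.00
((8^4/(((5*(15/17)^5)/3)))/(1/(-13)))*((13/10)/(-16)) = 30714346624/6328125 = 4853.63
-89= -89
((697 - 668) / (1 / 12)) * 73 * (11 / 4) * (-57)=-3982077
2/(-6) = -1/3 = -0.33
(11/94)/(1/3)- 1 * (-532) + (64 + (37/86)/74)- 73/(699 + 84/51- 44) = 53806221443/90241692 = 596.25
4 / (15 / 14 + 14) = 56 / 211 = 0.27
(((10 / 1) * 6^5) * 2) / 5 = 31104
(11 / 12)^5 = 161051 / 248832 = 0.65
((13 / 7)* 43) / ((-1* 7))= -559 / 49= -11.41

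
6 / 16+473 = 3787 / 8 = 473.38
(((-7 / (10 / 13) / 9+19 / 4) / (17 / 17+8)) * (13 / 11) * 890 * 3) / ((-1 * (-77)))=778661 / 45738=17.02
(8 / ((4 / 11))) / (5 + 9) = 11 / 7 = 1.57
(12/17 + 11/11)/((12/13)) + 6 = 1601/204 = 7.85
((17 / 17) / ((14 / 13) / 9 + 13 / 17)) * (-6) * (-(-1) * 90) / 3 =-358020 / 1759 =-203.54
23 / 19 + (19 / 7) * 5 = 1966 / 133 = 14.78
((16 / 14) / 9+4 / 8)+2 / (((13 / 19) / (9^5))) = 282727639 / 1638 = 172605.40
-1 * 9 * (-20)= 180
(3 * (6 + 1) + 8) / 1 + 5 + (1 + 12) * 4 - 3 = 83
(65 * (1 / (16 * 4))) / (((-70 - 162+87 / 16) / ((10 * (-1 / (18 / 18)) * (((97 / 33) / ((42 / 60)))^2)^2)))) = 1150880653000 / 82574493309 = 13.94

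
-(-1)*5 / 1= 5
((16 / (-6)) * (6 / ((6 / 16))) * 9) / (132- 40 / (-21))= -2016 / 703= -2.87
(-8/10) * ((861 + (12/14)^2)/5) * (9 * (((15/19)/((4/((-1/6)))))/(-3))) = -25335/1862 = -13.61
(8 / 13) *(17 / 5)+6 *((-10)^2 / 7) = 39952 / 455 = 87.81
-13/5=-2.60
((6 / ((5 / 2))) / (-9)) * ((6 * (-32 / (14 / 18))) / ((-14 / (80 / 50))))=-9216 / 1225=-7.52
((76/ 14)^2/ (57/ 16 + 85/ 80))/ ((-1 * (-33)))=11552/ 59829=0.19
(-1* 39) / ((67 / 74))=-2886 / 67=-43.07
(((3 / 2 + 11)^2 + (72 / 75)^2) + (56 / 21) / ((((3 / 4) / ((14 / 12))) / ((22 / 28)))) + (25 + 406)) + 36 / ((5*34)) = 678909911 / 1147500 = 591.64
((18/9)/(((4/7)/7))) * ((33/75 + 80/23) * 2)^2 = 497448882/330625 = 1504.57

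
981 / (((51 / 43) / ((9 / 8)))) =126549 / 136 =930.51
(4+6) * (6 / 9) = 20 / 3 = 6.67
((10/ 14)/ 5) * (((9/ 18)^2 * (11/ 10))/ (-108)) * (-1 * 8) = 0.00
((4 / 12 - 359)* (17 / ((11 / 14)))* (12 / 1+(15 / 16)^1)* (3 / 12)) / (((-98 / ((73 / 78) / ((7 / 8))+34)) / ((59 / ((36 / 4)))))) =29706020507 / 504504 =58881.64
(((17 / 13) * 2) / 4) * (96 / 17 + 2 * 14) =22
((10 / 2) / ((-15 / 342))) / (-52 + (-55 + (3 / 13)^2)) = 1.07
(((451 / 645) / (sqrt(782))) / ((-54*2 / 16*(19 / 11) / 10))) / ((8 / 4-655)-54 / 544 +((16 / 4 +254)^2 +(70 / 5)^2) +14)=-317504*sqrt(782) / 27374271896835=-0.00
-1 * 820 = -820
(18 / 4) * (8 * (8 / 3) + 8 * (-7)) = -156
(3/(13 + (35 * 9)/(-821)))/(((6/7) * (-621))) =-5747/12864636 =-0.00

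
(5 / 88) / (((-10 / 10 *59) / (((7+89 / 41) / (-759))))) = 235 / 20196231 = 0.00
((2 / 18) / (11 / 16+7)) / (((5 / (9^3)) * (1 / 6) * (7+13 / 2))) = 192 / 205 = 0.94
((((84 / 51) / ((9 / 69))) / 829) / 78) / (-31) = -322 / 51115311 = -0.00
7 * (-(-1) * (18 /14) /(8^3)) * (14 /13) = 0.02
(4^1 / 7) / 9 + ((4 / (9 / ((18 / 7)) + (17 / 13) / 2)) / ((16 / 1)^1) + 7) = 10771 / 1512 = 7.12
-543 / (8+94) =-181 / 34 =-5.32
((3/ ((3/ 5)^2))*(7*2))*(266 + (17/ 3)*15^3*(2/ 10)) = 1431850/ 3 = 477283.33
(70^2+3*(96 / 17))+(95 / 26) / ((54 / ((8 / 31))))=909524258 / 184977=4916.96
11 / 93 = 0.12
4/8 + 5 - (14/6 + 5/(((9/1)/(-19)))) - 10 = 67/18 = 3.72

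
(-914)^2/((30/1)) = 27846.53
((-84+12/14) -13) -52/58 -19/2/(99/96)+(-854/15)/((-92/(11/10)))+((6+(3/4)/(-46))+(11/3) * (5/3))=-8641500869/92446200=-93.48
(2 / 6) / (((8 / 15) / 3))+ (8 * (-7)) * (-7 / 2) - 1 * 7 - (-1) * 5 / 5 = 1535 / 8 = 191.88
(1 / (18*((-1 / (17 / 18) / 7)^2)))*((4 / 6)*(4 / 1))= 14161 / 2187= 6.48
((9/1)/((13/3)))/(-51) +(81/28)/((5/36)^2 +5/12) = 5764329/874055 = 6.59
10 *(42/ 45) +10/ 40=115/ 12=9.58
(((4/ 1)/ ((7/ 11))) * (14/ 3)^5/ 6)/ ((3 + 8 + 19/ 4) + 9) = 614656/ 6561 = 93.68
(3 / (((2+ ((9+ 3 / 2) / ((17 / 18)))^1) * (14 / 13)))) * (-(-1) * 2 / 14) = 663 / 21854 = 0.03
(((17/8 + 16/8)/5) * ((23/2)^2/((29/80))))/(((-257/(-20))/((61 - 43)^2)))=56560680/7453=7588.98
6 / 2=3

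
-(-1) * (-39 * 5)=-195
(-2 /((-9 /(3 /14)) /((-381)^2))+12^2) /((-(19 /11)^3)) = -65744745 /48013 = -1369.31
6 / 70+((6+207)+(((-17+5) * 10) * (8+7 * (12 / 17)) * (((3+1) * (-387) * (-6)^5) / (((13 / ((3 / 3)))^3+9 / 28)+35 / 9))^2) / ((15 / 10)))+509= -226723319456616674751919 / 7323203761195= -30959580922.49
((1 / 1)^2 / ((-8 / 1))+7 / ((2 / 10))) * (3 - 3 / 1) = 0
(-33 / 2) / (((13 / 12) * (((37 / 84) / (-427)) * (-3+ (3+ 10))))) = 3550932 / 2405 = 1476.48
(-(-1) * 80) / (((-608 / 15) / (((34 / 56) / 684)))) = -425 / 242592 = -0.00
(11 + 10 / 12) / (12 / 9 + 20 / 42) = 497 / 76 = 6.54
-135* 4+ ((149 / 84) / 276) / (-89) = -1114223189 / 2063376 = -540.00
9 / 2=4.50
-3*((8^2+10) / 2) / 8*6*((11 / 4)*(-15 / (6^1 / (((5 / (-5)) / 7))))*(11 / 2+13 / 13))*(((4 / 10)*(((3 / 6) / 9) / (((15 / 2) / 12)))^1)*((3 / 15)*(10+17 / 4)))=-301587 / 5600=-53.85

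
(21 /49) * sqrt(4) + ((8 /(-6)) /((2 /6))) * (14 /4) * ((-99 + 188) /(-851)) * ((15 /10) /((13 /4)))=118710 /77441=1.53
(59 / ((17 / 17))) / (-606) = -59 / 606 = -0.10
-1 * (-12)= 12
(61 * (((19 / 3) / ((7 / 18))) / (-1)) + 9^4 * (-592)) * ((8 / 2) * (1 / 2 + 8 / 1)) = -924655092 / 7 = -132093584.57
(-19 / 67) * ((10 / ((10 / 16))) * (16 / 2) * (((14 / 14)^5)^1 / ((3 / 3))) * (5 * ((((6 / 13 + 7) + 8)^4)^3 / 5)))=-157848862625514630574787258496 / 23298085122481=-6775186106312302.54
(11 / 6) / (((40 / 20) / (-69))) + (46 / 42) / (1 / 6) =-56.68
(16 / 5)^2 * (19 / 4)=1216 / 25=48.64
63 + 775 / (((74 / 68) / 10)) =265831 / 37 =7184.62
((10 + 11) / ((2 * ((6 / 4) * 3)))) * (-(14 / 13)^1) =-98 / 39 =-2.51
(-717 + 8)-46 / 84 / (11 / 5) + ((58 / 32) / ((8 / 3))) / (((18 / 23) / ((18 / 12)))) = -83730211 / 118272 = -707.95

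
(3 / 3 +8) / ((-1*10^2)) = -9 / 100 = -0.09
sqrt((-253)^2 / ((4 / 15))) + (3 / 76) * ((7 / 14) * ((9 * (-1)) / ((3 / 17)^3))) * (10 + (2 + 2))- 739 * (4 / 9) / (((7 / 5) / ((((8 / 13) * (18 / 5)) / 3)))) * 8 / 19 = -10902215 / 20748 + 253 * sqrt(15) / 2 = -35.53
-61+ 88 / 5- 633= -3382 / 5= -676.40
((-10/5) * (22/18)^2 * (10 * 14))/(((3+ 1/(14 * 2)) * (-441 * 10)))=0.03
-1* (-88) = 88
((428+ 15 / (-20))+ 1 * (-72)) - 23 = 332.25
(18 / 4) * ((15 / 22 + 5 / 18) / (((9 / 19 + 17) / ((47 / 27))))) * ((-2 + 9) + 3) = 424175 / 98604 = 4.30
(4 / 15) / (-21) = -4 / 315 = -0.01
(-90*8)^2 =518400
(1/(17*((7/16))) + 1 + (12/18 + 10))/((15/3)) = 4213/1785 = 2.36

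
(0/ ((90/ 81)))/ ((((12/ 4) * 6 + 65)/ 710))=0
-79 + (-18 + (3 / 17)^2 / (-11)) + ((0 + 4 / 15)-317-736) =-54825169 / 47685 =-1149.74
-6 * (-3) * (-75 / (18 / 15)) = -1125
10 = 10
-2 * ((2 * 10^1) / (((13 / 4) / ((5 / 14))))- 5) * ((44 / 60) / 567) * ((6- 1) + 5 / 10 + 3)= 3179 / 51597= 0.06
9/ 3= 3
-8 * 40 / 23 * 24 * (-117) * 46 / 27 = 66560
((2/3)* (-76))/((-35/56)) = 1216/15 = 81.07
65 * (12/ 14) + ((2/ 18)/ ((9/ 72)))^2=32038/ 567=56.50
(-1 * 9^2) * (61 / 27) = -183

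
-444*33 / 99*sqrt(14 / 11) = -148*sqrt(154) / 11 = -166.97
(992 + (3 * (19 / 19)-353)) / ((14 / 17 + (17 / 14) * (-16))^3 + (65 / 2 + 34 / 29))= -20916193508 / 208719437475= -0.10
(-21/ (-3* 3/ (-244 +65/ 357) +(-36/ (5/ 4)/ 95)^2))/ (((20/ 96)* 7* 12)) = -7855630750/ 843285591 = -9.32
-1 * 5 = -5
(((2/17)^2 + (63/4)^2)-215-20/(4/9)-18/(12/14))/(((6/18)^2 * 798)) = -456717/1229984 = -0.37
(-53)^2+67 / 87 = 244450 / 87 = 2809.77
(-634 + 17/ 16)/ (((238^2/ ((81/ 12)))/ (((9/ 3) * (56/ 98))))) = -820287/ 6344128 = -0.13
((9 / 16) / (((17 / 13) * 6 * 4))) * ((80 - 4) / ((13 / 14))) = 399 / 272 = 1.47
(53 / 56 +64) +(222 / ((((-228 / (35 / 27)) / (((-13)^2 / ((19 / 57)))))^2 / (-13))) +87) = -14631943946 / 614061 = -23828.16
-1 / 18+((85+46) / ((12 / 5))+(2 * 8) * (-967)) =-555029 / 36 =-15417.47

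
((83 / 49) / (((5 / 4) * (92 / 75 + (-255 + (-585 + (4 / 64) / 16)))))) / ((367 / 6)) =-0.00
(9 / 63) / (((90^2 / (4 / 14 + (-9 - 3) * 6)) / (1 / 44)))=-251 / 8731800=-0.00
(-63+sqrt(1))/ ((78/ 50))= -1550/ 39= -39.74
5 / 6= 0.83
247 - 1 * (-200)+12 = 459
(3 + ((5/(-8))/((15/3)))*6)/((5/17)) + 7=293/20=14.65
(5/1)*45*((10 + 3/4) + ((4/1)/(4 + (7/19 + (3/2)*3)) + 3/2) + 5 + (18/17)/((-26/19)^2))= 15917057775/3872804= 4109.96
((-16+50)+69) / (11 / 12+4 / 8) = 1236 / 17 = 72.71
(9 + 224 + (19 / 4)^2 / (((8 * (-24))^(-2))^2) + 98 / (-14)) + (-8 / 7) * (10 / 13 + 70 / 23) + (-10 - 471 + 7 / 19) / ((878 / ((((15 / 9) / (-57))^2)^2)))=152560700299884072678665452 / 4975658168914251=30661411037.64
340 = 340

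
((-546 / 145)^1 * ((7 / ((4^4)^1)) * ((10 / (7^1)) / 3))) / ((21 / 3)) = -13 / 1856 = -0.01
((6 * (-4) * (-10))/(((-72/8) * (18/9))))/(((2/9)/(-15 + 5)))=600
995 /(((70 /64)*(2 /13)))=41392 /7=5913.14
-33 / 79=-0.42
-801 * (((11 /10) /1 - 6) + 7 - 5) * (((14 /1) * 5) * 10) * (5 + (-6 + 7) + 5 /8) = 43089795 /4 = 10772448.75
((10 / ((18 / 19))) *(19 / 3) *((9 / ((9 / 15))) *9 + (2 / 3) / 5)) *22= 16098434 / 81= 198746.10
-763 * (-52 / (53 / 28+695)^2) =2392768 / 29289013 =0.08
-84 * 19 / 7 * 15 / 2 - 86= -1796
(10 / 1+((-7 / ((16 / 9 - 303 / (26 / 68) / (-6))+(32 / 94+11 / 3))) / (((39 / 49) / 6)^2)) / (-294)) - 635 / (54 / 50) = -76894875314 / 133046901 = -577.95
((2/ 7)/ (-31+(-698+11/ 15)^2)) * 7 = 225/ 54691853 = 0.00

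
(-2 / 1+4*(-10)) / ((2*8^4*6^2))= -7 / 49152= -0.00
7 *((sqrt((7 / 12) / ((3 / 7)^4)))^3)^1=5764801 *sqrt(21) / 52488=503.31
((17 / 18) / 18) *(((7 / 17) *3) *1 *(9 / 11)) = 7 / 132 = 0.05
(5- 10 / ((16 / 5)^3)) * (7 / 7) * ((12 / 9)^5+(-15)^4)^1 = 39430791295 / 165888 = 237695.26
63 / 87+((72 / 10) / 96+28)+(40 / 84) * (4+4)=794347 / 24360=32.61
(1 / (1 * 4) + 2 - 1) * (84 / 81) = 35 / 27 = 1.30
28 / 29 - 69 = -1973 / 29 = -68.03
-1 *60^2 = -3600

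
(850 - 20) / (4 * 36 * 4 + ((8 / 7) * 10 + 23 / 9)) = 52290 / 37169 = 1.41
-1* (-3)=3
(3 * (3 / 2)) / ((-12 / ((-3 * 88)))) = 99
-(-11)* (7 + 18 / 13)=1199 / 13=92.23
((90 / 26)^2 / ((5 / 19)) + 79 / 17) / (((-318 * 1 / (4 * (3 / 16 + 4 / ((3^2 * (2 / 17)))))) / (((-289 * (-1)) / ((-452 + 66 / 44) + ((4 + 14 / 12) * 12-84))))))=699709681 / 457075710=1.53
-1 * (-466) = 466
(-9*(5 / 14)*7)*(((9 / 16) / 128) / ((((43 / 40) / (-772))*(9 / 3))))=130275 / 5504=23.67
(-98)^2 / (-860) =-2401 / 215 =-11.17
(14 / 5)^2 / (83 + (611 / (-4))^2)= 3136 / 9366225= 0.00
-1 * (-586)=586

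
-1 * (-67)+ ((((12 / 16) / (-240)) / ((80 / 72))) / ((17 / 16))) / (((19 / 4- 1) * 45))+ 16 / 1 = 5291249 / 63750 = 83.00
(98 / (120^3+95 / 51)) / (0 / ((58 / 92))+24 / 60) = 0.00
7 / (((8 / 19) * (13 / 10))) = 665 / 52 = 12.79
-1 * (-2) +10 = 12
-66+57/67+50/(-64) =-141355/2144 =-65.93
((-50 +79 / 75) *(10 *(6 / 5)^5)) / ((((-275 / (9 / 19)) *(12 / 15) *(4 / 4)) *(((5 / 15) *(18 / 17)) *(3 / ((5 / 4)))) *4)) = 5054967 / 6531250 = 0.77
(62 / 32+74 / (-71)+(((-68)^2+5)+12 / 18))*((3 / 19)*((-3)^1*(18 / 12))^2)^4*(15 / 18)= 30569326514934975 / 75798863872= 403295.31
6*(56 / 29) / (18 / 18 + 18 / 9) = 112 / 29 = 3.86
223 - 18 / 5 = 1097 / 5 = 219.40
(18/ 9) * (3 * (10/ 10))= 6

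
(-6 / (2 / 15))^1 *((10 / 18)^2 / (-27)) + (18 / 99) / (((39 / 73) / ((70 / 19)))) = 1.77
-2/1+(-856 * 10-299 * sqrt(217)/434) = -8562-299 * sqrt(217)/434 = -8572.15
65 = 65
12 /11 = 1.09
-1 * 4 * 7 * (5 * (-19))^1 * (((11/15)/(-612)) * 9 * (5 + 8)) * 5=-95095/51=-1864.61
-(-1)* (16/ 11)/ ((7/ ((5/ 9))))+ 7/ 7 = 773/ 693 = 1.12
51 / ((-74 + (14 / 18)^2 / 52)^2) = 904788144 / 97118866321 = 0.01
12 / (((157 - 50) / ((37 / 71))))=444 / 7597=0.06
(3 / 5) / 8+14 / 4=143 / 40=3.58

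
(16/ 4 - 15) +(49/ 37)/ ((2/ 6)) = -260/ 37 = -7.03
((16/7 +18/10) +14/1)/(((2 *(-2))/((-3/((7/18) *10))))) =17091/4900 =3.49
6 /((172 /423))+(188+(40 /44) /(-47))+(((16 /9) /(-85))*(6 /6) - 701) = -16948363037 /34013430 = -498.28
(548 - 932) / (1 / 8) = -3072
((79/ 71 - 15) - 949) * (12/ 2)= -410190/ 71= -5777.32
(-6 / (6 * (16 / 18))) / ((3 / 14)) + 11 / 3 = -19 / 12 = -1.58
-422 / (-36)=211 / 18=11.72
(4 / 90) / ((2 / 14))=14 / 45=0.31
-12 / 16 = -3 / 4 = -0.75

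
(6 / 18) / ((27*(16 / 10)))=5 / 648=0.01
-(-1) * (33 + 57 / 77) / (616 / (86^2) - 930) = -2401851 / 66197516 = -0.04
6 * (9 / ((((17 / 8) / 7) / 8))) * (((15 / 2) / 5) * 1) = 36288 / 17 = 2134.59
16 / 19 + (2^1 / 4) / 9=307 / 342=0.90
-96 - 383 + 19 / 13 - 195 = -8743 / 13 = -672.54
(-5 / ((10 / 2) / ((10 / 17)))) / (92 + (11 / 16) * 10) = -80 / 13447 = -0.01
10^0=1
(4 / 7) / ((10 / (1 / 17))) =2 / 595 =0.00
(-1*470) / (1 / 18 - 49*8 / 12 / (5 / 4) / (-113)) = -4779900 / 2917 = -1638.64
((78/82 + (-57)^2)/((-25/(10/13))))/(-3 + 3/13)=22208/615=36.11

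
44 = 44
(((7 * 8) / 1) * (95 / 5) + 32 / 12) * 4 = 4266.67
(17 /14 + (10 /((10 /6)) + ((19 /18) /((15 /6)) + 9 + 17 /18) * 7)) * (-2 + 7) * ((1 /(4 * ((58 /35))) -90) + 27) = -17449291 /696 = -25070.82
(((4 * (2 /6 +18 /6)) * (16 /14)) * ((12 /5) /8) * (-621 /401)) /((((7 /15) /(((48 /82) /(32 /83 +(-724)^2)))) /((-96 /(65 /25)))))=3562652160 /5695517870861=0.00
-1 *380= -380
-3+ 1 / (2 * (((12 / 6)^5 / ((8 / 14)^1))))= -335 / 112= -2.99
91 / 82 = 1.11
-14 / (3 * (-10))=7 / 15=0.47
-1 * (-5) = 5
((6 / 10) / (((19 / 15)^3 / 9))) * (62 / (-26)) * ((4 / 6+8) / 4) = -188325 / 13718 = -13.73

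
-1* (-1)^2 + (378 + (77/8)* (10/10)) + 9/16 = 387.19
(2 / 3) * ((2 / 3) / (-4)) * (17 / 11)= -17 / 99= -0.17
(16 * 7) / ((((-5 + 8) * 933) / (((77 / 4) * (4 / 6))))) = 4312 / 8397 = 0.51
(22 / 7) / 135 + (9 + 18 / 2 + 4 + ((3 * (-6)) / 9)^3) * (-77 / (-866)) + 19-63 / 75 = 39748403 / 2045925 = 19.43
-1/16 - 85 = -1361/16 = -85.06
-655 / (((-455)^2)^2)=-131 / 8571870125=-0.00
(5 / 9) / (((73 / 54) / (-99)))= -2970 / 73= -40.68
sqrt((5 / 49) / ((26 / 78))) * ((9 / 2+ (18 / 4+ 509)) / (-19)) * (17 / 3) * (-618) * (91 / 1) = 23582468 * sqrt(15) / 19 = 4807079.25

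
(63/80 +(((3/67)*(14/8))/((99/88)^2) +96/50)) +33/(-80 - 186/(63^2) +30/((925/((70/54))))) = 1669799640113/708461564400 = 2.36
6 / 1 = 6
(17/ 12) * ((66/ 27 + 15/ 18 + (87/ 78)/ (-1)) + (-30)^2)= 1794401/ 1404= 1278.06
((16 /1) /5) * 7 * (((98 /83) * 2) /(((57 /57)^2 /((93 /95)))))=2041536 /39425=51.78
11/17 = 0.65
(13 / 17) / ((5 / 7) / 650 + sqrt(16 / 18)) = 0.81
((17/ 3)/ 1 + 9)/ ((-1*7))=-44/ 21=-2.10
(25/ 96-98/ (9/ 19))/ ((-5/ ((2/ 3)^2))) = 59509/ 3240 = 18.37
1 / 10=0.10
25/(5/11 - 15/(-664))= 36520/697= 52.40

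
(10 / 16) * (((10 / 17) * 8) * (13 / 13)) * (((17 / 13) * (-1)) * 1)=-3.85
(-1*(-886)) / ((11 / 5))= 4430 / 11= 402.73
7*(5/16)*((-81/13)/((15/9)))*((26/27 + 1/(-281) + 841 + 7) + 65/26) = -813962835/116896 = -6963.14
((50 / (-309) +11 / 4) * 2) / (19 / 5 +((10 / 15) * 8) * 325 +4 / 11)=175945 / 59057522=0.00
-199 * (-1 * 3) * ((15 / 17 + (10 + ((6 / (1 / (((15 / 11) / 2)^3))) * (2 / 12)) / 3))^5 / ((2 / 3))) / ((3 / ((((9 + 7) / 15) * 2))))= 1238974723585901985268817131999375 / 12146882670759931866945536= 101999398.30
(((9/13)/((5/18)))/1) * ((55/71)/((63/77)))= 2178/923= 2.36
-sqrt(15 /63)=-sqrt(105) /21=-0.49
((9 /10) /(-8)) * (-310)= 279 /8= 34.88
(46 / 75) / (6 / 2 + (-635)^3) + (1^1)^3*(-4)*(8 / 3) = -102419148823 / 9601795200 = -10.67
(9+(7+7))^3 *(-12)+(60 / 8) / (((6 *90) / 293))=-10511995 / 72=-145999.93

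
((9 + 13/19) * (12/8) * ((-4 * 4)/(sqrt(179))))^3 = -86116663296 * sqrt(179)/219769219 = -5242.60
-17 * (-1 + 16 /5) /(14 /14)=-187 /5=-37.40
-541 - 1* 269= -810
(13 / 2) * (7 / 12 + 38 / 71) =12389 / 1704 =7.27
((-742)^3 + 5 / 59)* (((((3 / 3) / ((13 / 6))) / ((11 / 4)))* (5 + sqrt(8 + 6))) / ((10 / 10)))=-262937354040 / 767 - 52587470808* sqrt(14) / 767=-599350264.20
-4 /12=-1 /3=-0.33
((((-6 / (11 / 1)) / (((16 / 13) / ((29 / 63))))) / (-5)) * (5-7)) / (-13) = 29 / 4620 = 0.01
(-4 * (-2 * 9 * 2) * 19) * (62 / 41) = 169632 / 41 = 4137.37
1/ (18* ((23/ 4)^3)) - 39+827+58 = 846.00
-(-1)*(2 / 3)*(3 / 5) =2 / 5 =0.40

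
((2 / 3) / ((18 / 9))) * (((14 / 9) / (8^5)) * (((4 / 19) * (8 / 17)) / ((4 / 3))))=7 / 5953536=0.00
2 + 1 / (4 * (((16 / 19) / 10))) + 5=319 / 32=9.97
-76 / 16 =-19 / 4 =-4.75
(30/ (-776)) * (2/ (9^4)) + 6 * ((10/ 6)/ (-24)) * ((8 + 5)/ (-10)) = 919249/ 1697112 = 0.54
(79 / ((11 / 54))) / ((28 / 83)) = 177039 / 154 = 1149.60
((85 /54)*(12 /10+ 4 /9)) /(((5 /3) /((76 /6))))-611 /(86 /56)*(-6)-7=125379391 /52245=2399.84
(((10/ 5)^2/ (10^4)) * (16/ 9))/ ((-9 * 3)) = -4/ 151875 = -0.00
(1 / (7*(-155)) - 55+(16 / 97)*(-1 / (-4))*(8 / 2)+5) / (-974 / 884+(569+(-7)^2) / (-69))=53320537842 / 10761616985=4.95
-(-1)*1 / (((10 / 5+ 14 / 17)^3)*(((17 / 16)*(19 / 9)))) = 0.02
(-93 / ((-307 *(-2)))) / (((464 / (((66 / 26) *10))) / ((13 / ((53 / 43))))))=-659835 / 7549744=-0.09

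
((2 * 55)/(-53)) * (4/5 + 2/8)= -231/106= -2.18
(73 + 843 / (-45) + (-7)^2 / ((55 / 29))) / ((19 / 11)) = 13217 / 285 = 46.38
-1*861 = -861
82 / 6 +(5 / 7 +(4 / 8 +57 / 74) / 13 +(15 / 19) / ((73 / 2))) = 203150393 / 14010087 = 14.50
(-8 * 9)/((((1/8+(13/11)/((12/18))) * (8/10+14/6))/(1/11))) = -8640/7849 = -1.10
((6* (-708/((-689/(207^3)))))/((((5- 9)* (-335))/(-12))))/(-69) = 7097.47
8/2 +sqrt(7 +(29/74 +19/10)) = 3*sqrt(35335)/185 +4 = 7.05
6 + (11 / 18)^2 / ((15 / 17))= 31217 / 4860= 6.42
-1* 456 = -456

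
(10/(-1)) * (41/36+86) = -15685/18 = -871.39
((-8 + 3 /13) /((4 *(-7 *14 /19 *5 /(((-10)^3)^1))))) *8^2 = -3070400 /637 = -4820.09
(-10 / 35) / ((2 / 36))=-5.14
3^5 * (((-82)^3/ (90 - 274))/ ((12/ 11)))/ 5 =61408611/ 460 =133496.98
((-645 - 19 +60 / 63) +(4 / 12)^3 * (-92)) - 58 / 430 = -27086881 / 40635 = -666.59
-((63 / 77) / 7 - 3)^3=10941048 / 456533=23.97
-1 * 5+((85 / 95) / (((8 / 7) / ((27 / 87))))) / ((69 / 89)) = -475147 / 101384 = -4.69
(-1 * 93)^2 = 8649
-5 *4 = -20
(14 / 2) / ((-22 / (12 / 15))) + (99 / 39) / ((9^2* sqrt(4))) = -0.24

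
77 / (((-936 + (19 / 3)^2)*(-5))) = 0.02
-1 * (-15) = 15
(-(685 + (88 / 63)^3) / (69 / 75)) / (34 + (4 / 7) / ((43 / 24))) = -36972188405 / 1697390478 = -21.78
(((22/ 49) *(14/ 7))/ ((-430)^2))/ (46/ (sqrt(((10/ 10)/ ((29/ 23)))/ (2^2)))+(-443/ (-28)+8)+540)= 694628/ 77937090232575 - 704 *sqrt(667)/ 11133870033225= 0.00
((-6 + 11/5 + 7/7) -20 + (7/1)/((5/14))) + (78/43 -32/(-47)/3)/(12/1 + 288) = -2904053/909450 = -3.19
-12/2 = -6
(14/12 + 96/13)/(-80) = -0.11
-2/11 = -0.18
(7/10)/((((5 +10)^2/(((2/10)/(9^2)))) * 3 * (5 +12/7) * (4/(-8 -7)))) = -49/34263000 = -0.00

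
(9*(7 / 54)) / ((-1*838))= -7 / 5028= -0.00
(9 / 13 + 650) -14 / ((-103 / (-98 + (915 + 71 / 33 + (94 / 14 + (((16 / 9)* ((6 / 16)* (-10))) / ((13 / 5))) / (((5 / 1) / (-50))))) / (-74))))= 1039200092 / 1634919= 635.63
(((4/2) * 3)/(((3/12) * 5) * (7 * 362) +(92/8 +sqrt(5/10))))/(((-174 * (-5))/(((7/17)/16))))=1309/23446013960- 7 * sqrt(2)/797164474640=0.00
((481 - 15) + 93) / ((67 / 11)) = 6149 / 67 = 91.78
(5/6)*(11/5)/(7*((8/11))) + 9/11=4355/3696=1.18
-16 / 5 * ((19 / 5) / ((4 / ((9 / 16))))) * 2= -171 / 50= -3.42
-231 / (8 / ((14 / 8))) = -1617 / 32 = -50.53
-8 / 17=-0.47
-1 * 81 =-81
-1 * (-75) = 75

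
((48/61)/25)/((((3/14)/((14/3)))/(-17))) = -11.65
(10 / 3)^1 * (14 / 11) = 140 / 33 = 4.24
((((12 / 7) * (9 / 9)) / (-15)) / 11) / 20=-1 / 1925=-0.00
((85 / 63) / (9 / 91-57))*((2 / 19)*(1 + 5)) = -0.01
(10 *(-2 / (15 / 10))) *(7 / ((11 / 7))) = -1960 / 33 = -59.39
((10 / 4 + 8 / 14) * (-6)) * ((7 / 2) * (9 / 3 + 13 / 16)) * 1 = -7869 / 32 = -245.91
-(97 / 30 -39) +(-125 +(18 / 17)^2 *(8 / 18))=-769333 / 8670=-88.74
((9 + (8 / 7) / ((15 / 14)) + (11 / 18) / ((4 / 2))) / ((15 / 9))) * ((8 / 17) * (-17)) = -3734 / 75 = -49.79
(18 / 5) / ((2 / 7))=63 / 5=12.60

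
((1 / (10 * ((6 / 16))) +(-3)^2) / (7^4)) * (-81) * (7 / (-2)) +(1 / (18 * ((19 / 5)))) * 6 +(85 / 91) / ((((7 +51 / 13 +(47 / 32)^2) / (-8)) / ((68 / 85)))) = 705047537 / 972662250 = 0.72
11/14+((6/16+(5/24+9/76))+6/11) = 17845/8778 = 2.03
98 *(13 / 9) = 1274 / 9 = 141.56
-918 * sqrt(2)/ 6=-153 * sqrt(2)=-216.37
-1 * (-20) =20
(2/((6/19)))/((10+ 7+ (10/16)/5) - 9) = 152/195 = 0.78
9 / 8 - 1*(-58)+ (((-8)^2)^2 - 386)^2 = 110113273 / 8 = 13764159.12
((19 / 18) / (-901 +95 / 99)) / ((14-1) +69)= -209 / 14613056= -0.00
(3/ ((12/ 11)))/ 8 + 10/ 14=237/ 224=1.06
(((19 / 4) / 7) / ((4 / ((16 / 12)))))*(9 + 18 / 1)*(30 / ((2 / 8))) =5130 / 7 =732.86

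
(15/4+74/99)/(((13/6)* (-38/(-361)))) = 2603/132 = 19.72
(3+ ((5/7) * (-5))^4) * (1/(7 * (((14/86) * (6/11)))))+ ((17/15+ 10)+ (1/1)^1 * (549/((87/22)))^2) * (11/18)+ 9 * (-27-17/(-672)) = 5047388680572523/427432934880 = 11808.61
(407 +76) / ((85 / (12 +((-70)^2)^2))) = 11596835796 / 85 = 136433362.31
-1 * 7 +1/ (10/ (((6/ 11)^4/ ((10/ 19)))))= -2556019/ 366025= -6.98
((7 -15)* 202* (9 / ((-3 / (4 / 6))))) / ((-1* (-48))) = 202 / 3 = 67.33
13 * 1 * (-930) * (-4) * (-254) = -12283440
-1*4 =-4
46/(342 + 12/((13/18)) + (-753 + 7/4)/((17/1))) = 40664/277951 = 0.15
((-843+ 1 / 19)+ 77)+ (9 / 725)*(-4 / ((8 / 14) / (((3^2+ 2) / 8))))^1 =-84420567 / 110200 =-766.07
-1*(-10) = 10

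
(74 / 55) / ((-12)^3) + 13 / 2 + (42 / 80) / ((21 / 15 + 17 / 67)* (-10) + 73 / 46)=943577945 / 145971936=6.46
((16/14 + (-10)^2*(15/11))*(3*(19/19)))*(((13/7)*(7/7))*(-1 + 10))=3716388/539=6894.97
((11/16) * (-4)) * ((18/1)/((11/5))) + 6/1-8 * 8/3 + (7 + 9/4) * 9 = 545/12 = 45.42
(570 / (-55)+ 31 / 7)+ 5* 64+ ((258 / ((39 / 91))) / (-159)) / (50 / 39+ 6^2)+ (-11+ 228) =1575308351 / 2966887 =530.96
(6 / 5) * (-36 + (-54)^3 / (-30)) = 156384 / 25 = 6255.36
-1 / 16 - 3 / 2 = -25 / 16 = -1.56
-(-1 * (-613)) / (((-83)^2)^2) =-613 / 47458321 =-0.00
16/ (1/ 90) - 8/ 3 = 4312/ 3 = 1437.33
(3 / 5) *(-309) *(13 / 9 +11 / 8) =-20909 / 40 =-522.72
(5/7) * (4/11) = 0.26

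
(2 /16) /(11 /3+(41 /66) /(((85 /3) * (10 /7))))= 14025 /413122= 0.03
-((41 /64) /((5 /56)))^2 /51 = -82369 /81600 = -1.01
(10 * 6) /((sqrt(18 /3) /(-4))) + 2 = 2-40 * sqrt(6) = -95.98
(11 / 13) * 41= 451 / 13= 34.69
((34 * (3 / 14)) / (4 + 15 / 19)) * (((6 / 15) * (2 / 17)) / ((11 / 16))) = 3648 / 35035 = 0.10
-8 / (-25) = 8 / 25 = 0.32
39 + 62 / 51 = 2051 / 51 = 40.22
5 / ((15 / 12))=4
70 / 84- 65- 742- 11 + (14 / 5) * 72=-18467 / 30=-615.57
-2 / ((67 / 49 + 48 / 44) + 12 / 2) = -1078 / 4559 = -0.24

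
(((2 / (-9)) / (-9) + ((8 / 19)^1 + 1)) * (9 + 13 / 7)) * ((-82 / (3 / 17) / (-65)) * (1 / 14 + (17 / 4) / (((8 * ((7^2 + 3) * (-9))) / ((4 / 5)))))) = 573246953 / 72442188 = 7.91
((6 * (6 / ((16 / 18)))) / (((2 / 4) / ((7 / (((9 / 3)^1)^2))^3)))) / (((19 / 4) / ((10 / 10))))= 1372 / 171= 8.02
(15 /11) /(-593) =-15 /6523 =-0.00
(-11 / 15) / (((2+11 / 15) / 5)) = -55 / 41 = -1.34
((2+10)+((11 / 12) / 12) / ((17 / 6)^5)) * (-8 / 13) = -136311024 / 18458141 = -7.38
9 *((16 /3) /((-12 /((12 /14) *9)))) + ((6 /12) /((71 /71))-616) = -9049 /14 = -646.36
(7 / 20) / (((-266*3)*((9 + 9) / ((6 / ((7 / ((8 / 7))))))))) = -1 / 41895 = -0.00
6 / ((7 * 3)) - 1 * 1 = -5 / 7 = -0.71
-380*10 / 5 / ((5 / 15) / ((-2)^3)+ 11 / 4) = -280.62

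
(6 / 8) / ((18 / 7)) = 7 / 24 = 0.29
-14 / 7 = -2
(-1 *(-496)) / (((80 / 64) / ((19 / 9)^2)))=716224 / 405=1768.45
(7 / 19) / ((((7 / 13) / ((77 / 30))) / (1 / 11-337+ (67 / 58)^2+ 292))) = -76.52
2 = 2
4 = 4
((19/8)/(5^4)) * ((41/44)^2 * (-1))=-31939/9680000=-0.00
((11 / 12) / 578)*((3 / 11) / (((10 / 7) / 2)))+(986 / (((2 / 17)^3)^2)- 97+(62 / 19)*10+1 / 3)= 980128630473301 / 2635680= 371869358.37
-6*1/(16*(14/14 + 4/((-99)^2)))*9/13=-264627/1019720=-0.26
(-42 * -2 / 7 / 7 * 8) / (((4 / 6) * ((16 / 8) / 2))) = 144 / 7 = 20.57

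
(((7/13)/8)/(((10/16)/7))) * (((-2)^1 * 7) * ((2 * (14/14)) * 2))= -2744/65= -42.22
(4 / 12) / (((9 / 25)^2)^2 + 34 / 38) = 7421875 / 20295852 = 0.37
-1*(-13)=13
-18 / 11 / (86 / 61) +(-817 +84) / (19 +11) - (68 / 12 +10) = -195163 / 4730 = -41.26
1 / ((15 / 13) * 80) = 13 / 1200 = 0.01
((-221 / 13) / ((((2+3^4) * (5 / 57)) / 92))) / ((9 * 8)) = -7429 / 2490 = -2.98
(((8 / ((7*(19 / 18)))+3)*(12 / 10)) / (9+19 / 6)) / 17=19548 / 825265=0.02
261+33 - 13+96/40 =1417/5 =283.40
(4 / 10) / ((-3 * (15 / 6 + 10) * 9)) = -4 / 3375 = -0.00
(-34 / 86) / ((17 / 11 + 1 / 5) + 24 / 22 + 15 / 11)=-85 / 903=-0.09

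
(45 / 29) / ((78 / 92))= 690 / 377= 1.83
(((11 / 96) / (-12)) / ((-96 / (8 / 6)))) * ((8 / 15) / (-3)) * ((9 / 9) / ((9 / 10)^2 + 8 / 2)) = -55 / 11220768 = -0.00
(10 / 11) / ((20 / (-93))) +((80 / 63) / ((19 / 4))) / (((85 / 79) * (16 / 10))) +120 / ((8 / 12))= 78759103 / 447678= 175.93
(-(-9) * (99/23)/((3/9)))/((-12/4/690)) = -26730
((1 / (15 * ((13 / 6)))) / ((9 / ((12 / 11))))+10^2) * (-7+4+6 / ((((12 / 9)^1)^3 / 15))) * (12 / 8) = 60008613 / 11440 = 5245.51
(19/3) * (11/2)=209/6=34.83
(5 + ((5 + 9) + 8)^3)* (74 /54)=131387 /9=14598.56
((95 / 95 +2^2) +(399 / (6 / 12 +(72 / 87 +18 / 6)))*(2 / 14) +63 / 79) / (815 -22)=376132 / 15724397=0.02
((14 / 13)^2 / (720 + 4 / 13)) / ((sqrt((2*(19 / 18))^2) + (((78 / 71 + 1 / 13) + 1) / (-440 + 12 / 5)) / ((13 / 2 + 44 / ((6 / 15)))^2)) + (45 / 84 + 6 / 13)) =0.00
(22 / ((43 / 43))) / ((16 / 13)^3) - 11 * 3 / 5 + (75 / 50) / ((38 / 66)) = 1518649 / 194560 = 7.81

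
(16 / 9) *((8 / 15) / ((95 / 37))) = 4736 / 12825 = 0.37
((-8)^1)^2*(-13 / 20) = -208 / 5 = -41.60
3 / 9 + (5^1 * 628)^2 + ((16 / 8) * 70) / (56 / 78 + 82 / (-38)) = 31560269447 / 3201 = 9859503.11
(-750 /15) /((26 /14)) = -350 /13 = -26.92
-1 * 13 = -13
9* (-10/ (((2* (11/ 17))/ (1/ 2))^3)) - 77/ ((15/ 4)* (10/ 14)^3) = -4914123623/ 79860000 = -61.53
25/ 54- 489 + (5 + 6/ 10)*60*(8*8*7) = 8102131/ 54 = 150039.46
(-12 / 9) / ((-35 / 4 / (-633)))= -3376 / 35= -96.46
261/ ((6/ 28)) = 1218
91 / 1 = 91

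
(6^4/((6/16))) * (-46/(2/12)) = -953856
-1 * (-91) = 91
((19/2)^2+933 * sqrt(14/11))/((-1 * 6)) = -311 * sqrt(154)/22 - 361/24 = -190.47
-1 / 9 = -0.11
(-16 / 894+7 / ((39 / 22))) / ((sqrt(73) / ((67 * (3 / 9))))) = 170046 * sqrt(73) / 141401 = 10.27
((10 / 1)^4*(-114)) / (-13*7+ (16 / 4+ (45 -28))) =114000 / 7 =16285.71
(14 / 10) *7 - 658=-3241 / 5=-648.20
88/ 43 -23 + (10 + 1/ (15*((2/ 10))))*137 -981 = 413.71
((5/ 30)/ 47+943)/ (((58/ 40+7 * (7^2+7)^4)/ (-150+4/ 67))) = -0.00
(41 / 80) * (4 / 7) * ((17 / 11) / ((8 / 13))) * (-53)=-480233 / 12320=-38.98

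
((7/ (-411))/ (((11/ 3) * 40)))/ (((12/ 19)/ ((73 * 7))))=-67963/ 723360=-0.09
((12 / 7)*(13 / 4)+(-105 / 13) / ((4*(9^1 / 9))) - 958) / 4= -347419 / 1456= -238.61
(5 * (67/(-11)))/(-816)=0.04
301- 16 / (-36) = 2713 / 9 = 301.44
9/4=2.25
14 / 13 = 1.08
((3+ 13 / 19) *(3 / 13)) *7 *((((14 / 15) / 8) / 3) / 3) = 343 / 4446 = 0.08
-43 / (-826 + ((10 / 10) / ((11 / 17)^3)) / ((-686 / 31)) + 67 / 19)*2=1491949844 / 14271376139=0.10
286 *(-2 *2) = -1144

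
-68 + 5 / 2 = -131 / 2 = -65.50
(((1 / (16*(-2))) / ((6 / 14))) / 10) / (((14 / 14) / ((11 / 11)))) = -7 / 960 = -0.01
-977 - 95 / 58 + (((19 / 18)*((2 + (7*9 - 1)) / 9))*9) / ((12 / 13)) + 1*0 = -1417939 / 1566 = -905.45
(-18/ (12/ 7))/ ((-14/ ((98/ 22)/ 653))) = 147/ 28732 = 0.01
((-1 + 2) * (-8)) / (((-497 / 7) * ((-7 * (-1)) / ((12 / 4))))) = 24 / 497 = 0.05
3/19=0.16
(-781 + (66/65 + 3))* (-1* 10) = 101008/13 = 7769.85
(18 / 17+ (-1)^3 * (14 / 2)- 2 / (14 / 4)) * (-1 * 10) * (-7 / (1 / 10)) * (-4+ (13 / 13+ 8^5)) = -2539287500 / 17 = -149369852.94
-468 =-468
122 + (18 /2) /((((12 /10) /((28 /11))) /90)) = 20242 /11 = 1840.18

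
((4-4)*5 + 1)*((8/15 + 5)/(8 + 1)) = 83/135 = 0.61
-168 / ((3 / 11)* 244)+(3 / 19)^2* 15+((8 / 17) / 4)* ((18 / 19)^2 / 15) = -4012339 / 1871785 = -2.14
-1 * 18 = -18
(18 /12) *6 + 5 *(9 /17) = 198 /17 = 11.65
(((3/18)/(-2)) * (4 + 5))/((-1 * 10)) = 3/40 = 0.08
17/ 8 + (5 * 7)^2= 9817/ 8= 1227.12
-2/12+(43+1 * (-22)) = 125/6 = 20.83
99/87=33/29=1.14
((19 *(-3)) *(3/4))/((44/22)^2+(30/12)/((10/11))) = -19/3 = -6.33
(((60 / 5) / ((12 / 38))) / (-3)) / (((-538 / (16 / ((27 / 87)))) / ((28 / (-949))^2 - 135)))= -1071852374416 / 6541065063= -163.87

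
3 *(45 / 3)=45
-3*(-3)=9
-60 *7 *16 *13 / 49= -12480 / 7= -1782.86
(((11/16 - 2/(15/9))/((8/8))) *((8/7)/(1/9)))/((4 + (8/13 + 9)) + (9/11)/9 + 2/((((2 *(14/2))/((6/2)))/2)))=-52767/145780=-0.36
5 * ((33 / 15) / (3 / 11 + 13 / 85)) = 10285 / 398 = 25.84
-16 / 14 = -8 / 7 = -1.14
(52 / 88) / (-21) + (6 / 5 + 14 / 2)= 18877 / 2310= 8.17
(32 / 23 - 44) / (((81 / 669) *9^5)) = -218540 / 36669429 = -0.01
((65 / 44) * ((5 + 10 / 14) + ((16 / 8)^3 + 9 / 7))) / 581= 975 / 25564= 0.04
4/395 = 0.01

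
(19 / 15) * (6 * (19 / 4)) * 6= 1083 / 5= 216.60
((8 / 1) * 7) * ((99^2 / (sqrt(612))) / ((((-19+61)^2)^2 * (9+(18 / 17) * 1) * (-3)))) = -121 * sqrt(17) / 2111508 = -0.00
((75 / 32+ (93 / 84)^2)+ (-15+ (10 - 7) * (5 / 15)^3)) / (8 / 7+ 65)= -159739 / 933408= -0.17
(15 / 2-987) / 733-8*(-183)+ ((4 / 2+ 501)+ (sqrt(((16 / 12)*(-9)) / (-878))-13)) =sqrt(2634) / 439+ 2862605 / 1466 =1952.78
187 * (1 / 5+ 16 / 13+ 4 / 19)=379049 / 1235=306.92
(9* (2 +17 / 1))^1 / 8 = 21.38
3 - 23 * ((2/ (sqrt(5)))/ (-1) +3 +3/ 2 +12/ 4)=-339/ 2 +46 * sqrt(5)/ 5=-148.93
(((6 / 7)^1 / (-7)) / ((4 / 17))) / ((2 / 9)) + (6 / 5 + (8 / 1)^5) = 32111521 / 980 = 32766.86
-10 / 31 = -0.32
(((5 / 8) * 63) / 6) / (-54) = -35 / 288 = -0.12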